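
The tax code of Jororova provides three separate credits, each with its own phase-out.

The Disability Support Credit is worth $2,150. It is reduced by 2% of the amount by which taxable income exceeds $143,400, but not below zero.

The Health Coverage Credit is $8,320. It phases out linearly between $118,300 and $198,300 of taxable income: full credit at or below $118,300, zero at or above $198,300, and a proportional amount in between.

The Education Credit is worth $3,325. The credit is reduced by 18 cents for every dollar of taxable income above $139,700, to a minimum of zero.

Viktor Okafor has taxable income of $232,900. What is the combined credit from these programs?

$360

Disability Support Credit: 2% of the $89,500 excess over $143,400 is $1,790; credit = $2,150 − $1,790 = $360.
Health Coverage Credit: $232,900 is at or above $198,300, so the credit is $0.
Education Credit: 18% of the $93,200 excess over $139,700 is $16,776 ≥ base, so the credit is $0.
Total: $360 + $0 + $0 = $360.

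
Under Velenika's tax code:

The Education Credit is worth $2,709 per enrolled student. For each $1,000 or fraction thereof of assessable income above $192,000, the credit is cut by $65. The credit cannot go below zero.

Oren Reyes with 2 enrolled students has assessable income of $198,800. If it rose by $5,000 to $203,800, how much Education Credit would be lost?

$325

At $198,800 — base = 2 × $2,709 = $5,418. income exceeds $192,000 by $6,800, which is 7 full-or-partial $1,000 increments; reduction = 7 × $65 = $455, leaving $4,963.
At $203,800 — base = 2 × $2,709 = $5,418. income exceeds $192,000 by $11,800, which is 12 full-or-partial $1,000 increments; reduction = 12 × $65 = $780, leaving $4,638.
Lost: $4,963 − $4,638 = $325.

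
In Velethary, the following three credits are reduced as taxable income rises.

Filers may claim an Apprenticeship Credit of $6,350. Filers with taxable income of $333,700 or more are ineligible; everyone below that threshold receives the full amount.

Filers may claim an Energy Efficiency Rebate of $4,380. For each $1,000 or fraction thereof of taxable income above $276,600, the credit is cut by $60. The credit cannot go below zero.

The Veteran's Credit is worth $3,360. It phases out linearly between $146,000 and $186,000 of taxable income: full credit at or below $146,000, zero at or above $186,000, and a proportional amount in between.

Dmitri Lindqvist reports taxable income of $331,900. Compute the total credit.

Apprenticeship Credit: $331,900 is below the $333,700 cutoff, so the full $6,350 applies.
Energy Efficiency Rebate: income exceeds $276,600 by $55,300, which is 56 full-or-partial $1,000 increments; reduction = 56 × $60 = $3,360, leaving $1,020.
Veteran's Credit: $331,900 is at or above $186,000, so the credit is $0.
Total: $6,350 + $1,020 + $0 = $7,370.

$7,370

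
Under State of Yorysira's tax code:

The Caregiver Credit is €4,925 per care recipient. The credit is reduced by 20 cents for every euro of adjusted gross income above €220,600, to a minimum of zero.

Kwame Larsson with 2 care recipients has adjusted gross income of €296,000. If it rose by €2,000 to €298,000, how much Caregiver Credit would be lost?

€0

At €296,000 — base = 2 × €4,925 = €9,850. 20% of the €75,400 excess over €220,600 is €15,080 ≥ base, so the credit is €0.
At €298,000 — base = 2 × €4,925 = €9,850. 20% of the €77,400 excess over €220,600 is €15,480 ≥ base, so the credit is €0.
Lost: €0 − €0 = €0.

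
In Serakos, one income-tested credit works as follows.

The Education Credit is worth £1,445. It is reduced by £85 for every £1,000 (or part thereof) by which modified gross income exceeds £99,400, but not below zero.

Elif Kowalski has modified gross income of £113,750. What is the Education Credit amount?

Education Credit: income exceeds £99,400 by £14,350, which is 15 full-or-partial £1,000 increments; reduction = 15 × £85 = £1,275, leaving £170.

£170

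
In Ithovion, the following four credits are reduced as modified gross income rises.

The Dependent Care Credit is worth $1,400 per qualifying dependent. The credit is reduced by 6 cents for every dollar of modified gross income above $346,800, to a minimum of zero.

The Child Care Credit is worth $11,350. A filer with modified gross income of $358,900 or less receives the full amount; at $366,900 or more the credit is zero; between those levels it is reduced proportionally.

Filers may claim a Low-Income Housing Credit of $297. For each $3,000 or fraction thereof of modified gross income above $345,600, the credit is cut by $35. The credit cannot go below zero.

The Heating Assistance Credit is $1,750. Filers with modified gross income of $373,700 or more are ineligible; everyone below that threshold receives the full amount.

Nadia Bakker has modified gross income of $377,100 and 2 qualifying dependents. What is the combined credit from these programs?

Dependent Care Credit: base = 2 × $1,400 = $2,800. 6% of the $30,300 excess over $346,800 is $1,818; credit = $2,800 − $1,818 = $982.
Child Care Credit: $377,100 is at or above $366,900, so the credit is $0.
Low-Income Housing Credit: income exceeds $345,600 by $31,500 → 11 increments × $35 = $385 ≥ base, so the credit is $0.
Heating Assistance Credit: $377,100 meets or exceeds the $373,700 cutoff, so the credit is $0.
Total: $982 + $0 + $0 + $0 = $982.

$982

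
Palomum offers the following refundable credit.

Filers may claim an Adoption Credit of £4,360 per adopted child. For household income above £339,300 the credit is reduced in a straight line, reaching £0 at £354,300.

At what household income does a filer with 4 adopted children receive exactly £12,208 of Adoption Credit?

£343,800

Full credit = 4 × £4,360 = £17,440.
£12,208 is 12,208/17,440 of the full £17,440, so 5,232/17,440 of the £15,000 range has been used: income = £339,300 + £15,000 × 5,232/17,440 = £343,800.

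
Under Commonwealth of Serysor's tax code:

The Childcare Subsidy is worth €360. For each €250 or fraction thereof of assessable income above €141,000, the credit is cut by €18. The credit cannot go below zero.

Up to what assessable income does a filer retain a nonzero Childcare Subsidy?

After 19 increments the reduction is 19 × €18 = €342, leaving €18; one more increment wipes it out. Increment 19 ends at excess 19 × €250 = €4,750, so the highest qualifying income is €141,000 + €4,750 = €145,750.

€145,750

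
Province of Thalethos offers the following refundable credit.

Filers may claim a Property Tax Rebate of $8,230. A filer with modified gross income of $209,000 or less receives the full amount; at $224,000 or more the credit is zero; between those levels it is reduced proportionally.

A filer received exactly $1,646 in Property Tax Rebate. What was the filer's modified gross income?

$221,000

$1,646 is 1,646/8,230 of the full $8,230, so 6,584/8,230 of the $15,000 range has been used: income = $209,000 + $15,000 × 6,584/8,230 = $221,000.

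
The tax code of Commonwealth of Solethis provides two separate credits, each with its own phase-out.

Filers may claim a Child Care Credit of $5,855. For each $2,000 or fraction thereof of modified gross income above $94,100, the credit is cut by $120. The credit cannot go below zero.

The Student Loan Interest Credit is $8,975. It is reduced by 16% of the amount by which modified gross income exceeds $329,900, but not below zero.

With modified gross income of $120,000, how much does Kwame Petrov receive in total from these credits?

Child Care Credit: income exceeds $94,100 by $25,900, which is 13 full-or-partial $2,000 increments; reduction = 13 × $120 = $1,560, leaving $4,295.
Student Loan Interest Credit: $120,000 is at or below the $329,900 threshold, so the full $8,975 applies.
Total: $4,295 + $8,975 = $13,270.

$13,270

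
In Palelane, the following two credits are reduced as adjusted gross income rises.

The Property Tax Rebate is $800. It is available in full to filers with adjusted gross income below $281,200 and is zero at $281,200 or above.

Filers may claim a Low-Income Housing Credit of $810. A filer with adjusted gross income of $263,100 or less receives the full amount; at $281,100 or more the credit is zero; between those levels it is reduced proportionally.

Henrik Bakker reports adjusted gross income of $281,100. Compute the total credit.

Property Tax Rebate: $281,100 is below the $281,200 cutoff, so the full $800 applies.
Low-Income Housing Credit: $281,100 is at or above $281,100, so the credit is $0.
Total: $800 + $0 = $800.

$800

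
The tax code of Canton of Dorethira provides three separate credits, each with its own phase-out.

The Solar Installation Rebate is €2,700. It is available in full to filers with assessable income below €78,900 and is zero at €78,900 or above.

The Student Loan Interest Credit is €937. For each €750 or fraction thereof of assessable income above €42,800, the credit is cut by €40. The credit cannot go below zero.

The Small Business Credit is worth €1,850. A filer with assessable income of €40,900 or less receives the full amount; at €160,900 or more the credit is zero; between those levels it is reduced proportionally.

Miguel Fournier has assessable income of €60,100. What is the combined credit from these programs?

Solar Installation Rebate: €60,100 is below the €78,900 cutoff, so the full €2,700 applies.
Student Loan Interest Credit: income exceeds €42,800 by €17,300 → 24 increments × €40 = €960 ≥ base, so the credit is €0.
Small Business Credit: €60,100 is €19,200 into a €120,000 phase-out range, leaving 100,800/120,000 of the credit: €1,850 × 100,800/120,000 = €1,554.
Total: €2,700 + €0 + €1,554 = €4,254.

€4,254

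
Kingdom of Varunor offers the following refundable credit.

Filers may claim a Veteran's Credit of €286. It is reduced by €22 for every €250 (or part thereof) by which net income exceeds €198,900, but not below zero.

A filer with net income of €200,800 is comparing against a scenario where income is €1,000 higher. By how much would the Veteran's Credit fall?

At €200,800 — income exceeds €198,900 by €1,900, which is 8 full-or-partial €250 increments; reduction = 8 × €22 = €176, leaving €110.
At €201,800 — income exceeds €198,900 by €2,900, which is 12 full-or-partial €250 increments; reduction = 12 × €22 = €264, leaving €22.
Lost: €110 − €22 = €88.

€88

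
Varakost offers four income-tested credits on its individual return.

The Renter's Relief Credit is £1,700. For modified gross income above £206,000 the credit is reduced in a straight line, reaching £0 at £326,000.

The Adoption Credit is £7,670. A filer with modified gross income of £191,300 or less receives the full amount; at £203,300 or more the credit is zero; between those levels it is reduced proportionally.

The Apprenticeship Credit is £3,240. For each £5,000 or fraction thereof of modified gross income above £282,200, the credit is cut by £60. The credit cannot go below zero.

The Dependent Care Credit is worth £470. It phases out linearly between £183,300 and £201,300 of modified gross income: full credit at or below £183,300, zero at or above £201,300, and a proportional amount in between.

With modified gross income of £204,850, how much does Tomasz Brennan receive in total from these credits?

Renter's Relief Credit: £204,850 is at or below the £206,000 threshold, so the full £1,700 applies.
Adoption Credit: £204,850 is at or above £203,300, so the credit is £0.
Apprenticeship Credit: £204,850 is at or below the £282,200 threshold, so the full £3,240 applies.
Dependent Care Credit: £204,850 is at or above £201,300, so the credit is £0.
Total: £1,700 + £0 + £3,240 + £0 = £4,940.

£4,940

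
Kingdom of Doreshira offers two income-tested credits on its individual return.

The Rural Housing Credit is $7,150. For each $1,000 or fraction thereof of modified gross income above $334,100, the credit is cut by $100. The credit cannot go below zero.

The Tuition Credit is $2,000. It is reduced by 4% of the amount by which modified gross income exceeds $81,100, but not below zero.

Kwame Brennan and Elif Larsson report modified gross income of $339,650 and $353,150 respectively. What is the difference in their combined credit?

$1,400

Kwame ($339,650): Rural Housing Credit: income exceeds $334,100 by $5,550, which is 6 full-or-partial $1,000 increments; reduction = 6 × $100 = $600, leaving $6,550. Tuition Credit: 4% of the $258,550 excess over $81,100 is $10,342 ≥ base, so the credit is $0. total $6,550 + $0 = $6,550
Elif ($353,150): Rural Housing Credit: income exceeds $334,100 by $19,050, which is 20 full-or-partial $1,000 increments; reduction = 20 × $100 = $2,000, leaving $5,150. Tuition Credit: 4% of the $272,050 excess over $81,100 is $10,882 ≥ base, so the credit is $0. total $5,150 + $0 = $5,150
Difference: |$6,550 − $5,150| = $1,400.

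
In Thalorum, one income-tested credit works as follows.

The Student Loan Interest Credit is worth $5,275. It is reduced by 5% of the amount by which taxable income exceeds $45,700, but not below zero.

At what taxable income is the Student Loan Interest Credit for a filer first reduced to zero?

The credit falls by 5% of each dollar above $45,700, so it reaches zero when the excess is $5,275 / 5% = $105,500: income = $45,700 + $105,500 = $151,200.

$151,200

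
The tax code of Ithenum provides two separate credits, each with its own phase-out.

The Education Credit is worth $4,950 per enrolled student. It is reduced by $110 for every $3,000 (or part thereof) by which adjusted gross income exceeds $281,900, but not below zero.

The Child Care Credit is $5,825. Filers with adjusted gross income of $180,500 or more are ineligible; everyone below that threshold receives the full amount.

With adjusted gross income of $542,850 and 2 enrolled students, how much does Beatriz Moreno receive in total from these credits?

$330

Education Credit: base = 2 × $4,950 = $9,900. income exceeds $281,900 by $260,950, which is 87 full-or-partial $3,000 increments; reduction = 87 × $110 = $9,570, leaving $330.
Child Care Credit: $542,850 meets or exceeds the $180,500 cutoff, so the credit is $0.
Total: $330 + $0 = $330.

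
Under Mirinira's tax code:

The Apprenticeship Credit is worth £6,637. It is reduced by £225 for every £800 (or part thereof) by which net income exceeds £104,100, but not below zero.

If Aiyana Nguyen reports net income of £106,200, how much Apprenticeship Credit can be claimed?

Apprenticeship Credit: income exceeds £104,100 by £2,100, which is 3 full-or-partial £800 increments; reduction = 3 × £225 = £675, leaving £5,962.

£5,962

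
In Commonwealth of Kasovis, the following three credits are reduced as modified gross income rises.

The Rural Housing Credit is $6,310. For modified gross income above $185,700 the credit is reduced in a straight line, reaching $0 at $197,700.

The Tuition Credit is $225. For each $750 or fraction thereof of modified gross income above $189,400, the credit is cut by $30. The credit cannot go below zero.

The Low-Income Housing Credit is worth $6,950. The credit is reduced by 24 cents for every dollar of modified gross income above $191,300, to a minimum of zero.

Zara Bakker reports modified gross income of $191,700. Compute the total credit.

$10,114

Rural Housing Credit: $191,700 is $6,000 into a $12,000 phase-out range, leaving 6,000/12,000 of the credit: $6,310 × 6,000/12,000 = $3,155.
Tuition Credit: income exceeds $189,400 by $2,300, which is 4 full-or-partial $750 increments; reduction = 4 × $30 = $120, leaving $105.
Low-Income Housing Credit: 24% of the $400 excess over $191,300 is $96; credit = $6,950 − $96 = $6,854.
Total: $3,155 + $105 + $6,854 = $10,114.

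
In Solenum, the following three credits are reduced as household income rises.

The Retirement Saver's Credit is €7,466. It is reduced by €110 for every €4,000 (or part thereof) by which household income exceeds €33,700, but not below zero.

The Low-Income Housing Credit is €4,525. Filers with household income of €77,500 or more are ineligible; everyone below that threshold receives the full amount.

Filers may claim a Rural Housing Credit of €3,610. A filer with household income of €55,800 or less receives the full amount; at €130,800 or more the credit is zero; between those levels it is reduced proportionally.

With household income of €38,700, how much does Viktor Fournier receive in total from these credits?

€15,381

Retirement Saver's Credit: income exceeds €33,700 by €5,000, which is 2 full-or-partial €4,000 increments; reduction = 2 × €110 = €220, leaving €7,246.
Low-Income Housing Credit: €38,700 is below the €77,500 cutoff, so the full €4,525 applies.
Rural Housing Credit: €38,700 is at or below the €55,800 threshold, so the full €3,610 applies.
Total: €7,246 + €4,525 + €3,610 = €15,381.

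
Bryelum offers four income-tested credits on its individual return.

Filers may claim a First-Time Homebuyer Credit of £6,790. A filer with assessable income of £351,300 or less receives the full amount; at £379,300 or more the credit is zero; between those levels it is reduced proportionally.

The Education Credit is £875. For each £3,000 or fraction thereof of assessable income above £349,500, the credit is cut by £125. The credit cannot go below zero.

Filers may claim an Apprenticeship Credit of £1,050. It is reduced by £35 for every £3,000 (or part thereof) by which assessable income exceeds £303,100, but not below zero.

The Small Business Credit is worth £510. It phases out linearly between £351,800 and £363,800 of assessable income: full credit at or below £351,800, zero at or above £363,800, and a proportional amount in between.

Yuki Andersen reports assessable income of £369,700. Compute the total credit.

£2,573

First-Time Homebuyer Credit: £369,700 is £18,400 into a £28,000 phase-out range, leaving 9,600/28,000 of the credit: £6,790 × 9,600/28,000 = £2,328.
Education Credit: income exceeds £349,500 by £20,200 → 7 increments × £125 = £875 ≥ base, so the credit is £0.
Apprenticeship Credit: income exceeds £303,100 by £66,600, which is 23 full-or-partial £3,000 increments; reduction = 23 × £35 = £805, leaving £245.
Small Business Credit: £369,700 is at or above £363,800, so the credit is £0.
Total: £2,328 + £0 + £245 + £0 = £2,573.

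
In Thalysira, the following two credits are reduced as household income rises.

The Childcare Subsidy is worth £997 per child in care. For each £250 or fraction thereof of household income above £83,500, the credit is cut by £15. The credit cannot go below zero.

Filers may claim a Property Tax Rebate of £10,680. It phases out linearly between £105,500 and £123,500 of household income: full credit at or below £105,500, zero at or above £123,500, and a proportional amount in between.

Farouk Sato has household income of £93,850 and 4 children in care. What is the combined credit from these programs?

Childcare Subsidy: base = 4 × £997 = £3,988. income exceeds £83,500 by £10,350, which is 42 full-or-partial £250 increments; reduction = 42 × £15 = £630, leaving £3,358.
Property Tax Rebate: £93,850 is at or below the £105,500 threshold, so the full £10,680 applies.
Total: £3,358 + £10,680 = £14,038.

£14,038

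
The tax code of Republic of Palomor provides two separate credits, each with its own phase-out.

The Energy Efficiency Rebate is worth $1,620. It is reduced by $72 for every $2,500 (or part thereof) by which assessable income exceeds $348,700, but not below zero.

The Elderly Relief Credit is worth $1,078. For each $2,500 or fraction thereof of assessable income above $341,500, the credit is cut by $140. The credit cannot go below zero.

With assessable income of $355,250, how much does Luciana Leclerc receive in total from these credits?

$1,642

Energy Efficiency Rebate: income exceeds $348,700 by $6,550, which is 3 full-or-partial $2,500 increments; reduction = 3 × $72 = $216, leaving $1,404.
Elderly Relief Credit: income exceeds $341,500 by $13,750, which is 6 full-or-partial $2,500 increments; reduction = 6 × $140 = $840, leaving $238.
Total: $1,404 + $238 = $1,642.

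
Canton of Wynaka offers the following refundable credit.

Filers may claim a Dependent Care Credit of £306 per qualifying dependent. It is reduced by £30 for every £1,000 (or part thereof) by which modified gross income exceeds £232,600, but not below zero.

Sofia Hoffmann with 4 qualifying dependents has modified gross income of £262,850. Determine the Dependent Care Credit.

£294

Dependent Care Credit: base = 4 × £306 = £1,224. income exceeds £232,600 by £30,250, which is 31 full-or-partial £1,000 increments; reduction = 31 × £30 = £930, leaving £294.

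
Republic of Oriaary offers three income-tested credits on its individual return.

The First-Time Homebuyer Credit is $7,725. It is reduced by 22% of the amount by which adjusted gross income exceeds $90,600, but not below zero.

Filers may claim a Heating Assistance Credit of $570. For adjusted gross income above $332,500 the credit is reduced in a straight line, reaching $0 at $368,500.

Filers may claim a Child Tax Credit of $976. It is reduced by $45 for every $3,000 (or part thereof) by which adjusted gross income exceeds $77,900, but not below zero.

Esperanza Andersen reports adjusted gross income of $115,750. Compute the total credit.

First-Time Homebuyer Credit: 22% of the $25,150 excess over $90,600 is $5,533; credit = $7,725 − $5,533 = $2,192.
Heating Assistance Credit: $115,750 is at or below the $332,500 threshold, so the full $570 applies.
Child Tax Credit: income exceeds $77,900 by $37,850, which is 13 full-or-partial $3,000 increments; reduction = 13 × $45 = $585, leaving $391.
Total: $2,192 + $570 + $391 = $3,153.

$3,153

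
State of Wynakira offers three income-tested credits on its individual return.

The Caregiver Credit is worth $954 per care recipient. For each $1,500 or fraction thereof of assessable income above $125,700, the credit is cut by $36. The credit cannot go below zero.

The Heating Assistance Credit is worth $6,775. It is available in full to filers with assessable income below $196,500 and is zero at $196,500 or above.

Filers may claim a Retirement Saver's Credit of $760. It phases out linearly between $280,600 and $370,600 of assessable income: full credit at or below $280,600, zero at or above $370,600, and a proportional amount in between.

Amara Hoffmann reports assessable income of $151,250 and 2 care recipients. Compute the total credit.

$8,795

Caregiver Credit: base = 2 × $954 = $1,908. income exceeds $125,700 by $25,550, which is 18 full-or-partial $1,500 increments; reduction = 18 × $36 = $648, leaving $1,260.
Heating Assistance Credit: $151,250 is below the $196,500 cutoff, so the full $6,775 applies.
Retirement Saver's Credit: $151,250 is at or below the $280,600 threshold, so the full $760 applies.
Total: $1,260 + $6,775 + $760 = $8,795.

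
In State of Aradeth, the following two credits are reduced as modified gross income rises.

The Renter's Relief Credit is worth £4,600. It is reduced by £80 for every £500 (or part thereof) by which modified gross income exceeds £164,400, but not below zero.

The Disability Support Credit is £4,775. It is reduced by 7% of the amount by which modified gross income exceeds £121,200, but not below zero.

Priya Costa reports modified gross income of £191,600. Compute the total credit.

£200

Renter's Relief Credit: income exceeds £164,400 by £27,200, which is 55 full-or-partial £500 increments; reduction = 55 × £80 = £4,400, leaving £200.
Disability Support Credit: 7% of the £70,400 excess over £121,200 is £4,928 ≥ base, so the credit is £0.
Total: £200 + £0 = £200.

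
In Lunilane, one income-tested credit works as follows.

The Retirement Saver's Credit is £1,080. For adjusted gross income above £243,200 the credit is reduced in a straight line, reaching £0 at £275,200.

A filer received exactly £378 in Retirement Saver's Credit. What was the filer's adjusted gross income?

£264,000

£378 is 378/1,080 of the full £1,080, so 702/1,080 of the £32,000 range has been used: income = £243,200 + £32,000 × 702/1,080 = £264,000.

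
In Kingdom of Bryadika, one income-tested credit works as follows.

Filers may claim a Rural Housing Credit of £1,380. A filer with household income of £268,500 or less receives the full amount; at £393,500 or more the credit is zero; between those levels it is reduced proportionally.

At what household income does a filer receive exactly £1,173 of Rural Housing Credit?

£1,173 is 1,173/1,380 of the full £1,380, so 207/1,380 of the £125,000 range has been used: income = £268,500 + £125,000 × 207/1,380 = £287,250.

£287,250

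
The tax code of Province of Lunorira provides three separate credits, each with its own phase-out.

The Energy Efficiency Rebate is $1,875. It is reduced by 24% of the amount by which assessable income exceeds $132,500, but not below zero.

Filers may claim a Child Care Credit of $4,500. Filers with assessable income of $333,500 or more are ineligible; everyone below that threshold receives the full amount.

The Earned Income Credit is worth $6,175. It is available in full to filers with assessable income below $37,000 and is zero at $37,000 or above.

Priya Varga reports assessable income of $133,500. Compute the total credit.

Energy Efficiency Rebate: 24% of the $1,000 excess over $132,500 is $240; credit = $1,875 − $240 = $1,635.
Child Care Credit: $133,500 is below the $333,500 cutoff, so the full $4,500 applies.
Earned Income Credit: $133,500 meets or exceeds the $37,000 cutoff, so the credit is $0.
Total: $1,635 + $4,500 + $0 = $6,135.

$6,135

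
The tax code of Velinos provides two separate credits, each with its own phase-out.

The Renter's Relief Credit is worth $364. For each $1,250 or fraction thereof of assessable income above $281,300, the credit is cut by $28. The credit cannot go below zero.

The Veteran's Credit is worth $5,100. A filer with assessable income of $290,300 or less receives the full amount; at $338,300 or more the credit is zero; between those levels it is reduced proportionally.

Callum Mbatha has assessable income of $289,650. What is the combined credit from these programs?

Renter's Relief Credit: income exceeds $281,300 by $8,350, which is 7 full-or-partial $1,250 increments; reduction = 7 × $28 = $196, leaving $168.
Veteran's Credit: $289,650 is at or below the $290,300 threshold, so the full $5,100 applies.
Total: $168 + $5,100 = $5,268.

$5,268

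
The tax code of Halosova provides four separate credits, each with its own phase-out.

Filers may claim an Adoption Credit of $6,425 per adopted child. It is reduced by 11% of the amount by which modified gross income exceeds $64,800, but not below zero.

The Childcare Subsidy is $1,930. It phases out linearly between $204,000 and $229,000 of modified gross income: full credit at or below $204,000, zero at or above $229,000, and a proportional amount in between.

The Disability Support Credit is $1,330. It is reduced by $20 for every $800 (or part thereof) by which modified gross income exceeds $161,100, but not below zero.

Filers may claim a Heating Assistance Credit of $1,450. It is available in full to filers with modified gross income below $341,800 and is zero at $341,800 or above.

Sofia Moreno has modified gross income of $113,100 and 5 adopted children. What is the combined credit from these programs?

Adoption Credit: base = 5 × $6,425 = $32,125. 11% of the $48,300 excess over $64,800 is $5,313; credit = $32,125 − $5,313 = $26,812.
Childcare Subsidy: $113,100 is at or below the $204,000 threshold, so the full $1,930 applies.
Disability Support Credit: $113,100 is at or below the $161,100 threshold, so the full $1,330 applies.
Heating Assistance Credit: $113,100 is below the $341,800 cutoff, so the full $1,450 applies.
Total: $26,812 + $1,930 + $1,330 + $1,450 = $31,522.

$31,522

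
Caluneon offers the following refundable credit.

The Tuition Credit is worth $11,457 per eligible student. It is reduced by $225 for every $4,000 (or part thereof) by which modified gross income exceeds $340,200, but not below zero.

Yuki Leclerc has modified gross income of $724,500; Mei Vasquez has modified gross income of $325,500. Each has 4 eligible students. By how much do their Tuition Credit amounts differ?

$21,825

Yuki ($724,500): Tuition Credit: base = 4 × $11,457 = $45,828. income exceeds $340,200 by $384,300, which is 97 full-or-partial $4,000 increments; reduction = 97 × $225 = $21,825, leaving $24,003.
Mei ($325,500): Tuition Credit: base = 4 × $11,457 = $45,828. $325,500 is at or below the $340,200 threshold, so the full $45,828 applies.
Difference: |$24,003 − $45,828| = $21,825.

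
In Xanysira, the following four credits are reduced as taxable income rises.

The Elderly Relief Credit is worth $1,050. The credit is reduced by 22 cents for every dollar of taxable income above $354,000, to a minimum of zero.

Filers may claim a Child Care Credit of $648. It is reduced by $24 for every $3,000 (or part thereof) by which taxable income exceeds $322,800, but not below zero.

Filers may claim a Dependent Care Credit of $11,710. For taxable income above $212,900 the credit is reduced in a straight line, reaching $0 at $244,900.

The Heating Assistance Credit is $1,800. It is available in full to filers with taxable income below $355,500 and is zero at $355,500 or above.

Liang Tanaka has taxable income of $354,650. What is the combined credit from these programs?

Elderly Relief Credit: 22% of the $650 excess over $354,000 is $143; credit = $1,050 − $143 = $907.
Child Care Credit: income exceeds $322,800 by $31,850, which is 11 full-or-partial $3,000 increments; reduction = 11 × $24 = $264, leaving $384.
Dependent Care Credit: $354,650 is at or above $244,900, so the credit is $0.
Heating Assistance Credit: $354,650 is below the $355,500 cutoff, so the full $1,800 applies.
Total: $907 + $384 + $0 + $1,800 = $3,091.

$3,091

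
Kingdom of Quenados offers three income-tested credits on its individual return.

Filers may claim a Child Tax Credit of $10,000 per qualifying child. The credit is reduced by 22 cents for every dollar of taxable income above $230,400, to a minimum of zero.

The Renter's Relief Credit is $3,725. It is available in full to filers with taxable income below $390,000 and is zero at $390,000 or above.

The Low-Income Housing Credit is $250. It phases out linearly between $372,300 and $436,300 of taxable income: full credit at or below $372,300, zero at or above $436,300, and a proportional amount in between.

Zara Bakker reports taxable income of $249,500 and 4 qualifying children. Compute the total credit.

$39,773

Child Tax Credit: base = 4 × $10,000 = $40,000. 22% of the $19,100 excess over $230,400 is $4,202; credit = $40,000 − $4,202 = $35,798.
Renter's Relief Credit: $249,500 is below the $390,000 cutoff, so the full $3,725 applies.
Low-Income Housing Credit: $249,500 is at or below the $372,300 threshold, so the full $250 applies.
Total: $35,798 + $3,725 + $250 = $39,773.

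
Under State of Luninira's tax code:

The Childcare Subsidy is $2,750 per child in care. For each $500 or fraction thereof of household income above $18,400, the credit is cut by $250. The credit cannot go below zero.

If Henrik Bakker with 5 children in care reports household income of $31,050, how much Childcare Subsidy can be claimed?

$7,250

Childcare Subsidy: base = 5 × $2,750 = $13,750. income exceeds $18,400 by $12,650, which is 26 full-or-partial $500 increments; reduction = 26 × $250 = $6,500, leaving $7,250.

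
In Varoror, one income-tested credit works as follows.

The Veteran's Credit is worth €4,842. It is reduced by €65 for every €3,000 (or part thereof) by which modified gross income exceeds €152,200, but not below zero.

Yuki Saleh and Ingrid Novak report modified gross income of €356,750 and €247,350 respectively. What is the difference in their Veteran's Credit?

€2,405

Yuki (€356,750): Veteran's Credit: income exceeds €152,200 by €204,550, which is 69 full-or-partial €3,000 increments; reduction = 69 × €65 = €4,485, leaving €357.
Ingrid (€247,350): Veteran's Credit: income exceeds €152,200 by €95,150, which is 32 full-or-partial €3,000 increments; reduction = 32 × €65 = €2,080, leaving €2,762.
Difference: |€357 − €2,762| = €2,405.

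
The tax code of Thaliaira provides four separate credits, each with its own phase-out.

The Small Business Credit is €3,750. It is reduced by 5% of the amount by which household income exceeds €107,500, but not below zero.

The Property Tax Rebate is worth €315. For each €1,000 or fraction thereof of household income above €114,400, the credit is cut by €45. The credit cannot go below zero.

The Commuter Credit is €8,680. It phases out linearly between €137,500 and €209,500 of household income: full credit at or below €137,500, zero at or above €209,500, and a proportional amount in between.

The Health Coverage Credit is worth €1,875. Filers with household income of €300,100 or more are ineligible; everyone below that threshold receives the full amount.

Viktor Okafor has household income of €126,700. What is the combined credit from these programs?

Small Business Credit: 5% of the €19,200 excess over €107,500 is €960; credit = €3,750 − €960 = €2,790.
Property Tax Rebate: income exceeds €114,400 by €12,300 → 13 increments × €45 = €585 ≥ base, so the credit is €0.
Commuter Credit: €126,700 is at or below the €137,500 threshold, so the full €8,680 applies.
Health Coverage Credit: €126,700 is below the €300,100 cutoff, so the full €1,875 applies.
Total: €2,790 + €0 + €8,680 + €1,875 = €13,345.

€13,345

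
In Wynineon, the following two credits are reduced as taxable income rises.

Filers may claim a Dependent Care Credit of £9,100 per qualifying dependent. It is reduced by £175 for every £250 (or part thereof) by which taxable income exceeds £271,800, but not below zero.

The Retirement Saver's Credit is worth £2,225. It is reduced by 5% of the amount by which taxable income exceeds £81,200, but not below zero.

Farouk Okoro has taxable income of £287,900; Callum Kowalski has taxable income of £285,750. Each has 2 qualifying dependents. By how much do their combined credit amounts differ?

£1,575

Farouk (£287,900): Dependent Care Credit: base = 2 × £9,100 = £18,200. income exceeds £271,800 by £16,100, which is 65 full-or-partial £250 increments; reduction = 65 × £175 = £11,375, leaving £6,825. Retirement Saver's Credit: 5% of the £206,700 excess over £81,200 is £10,335 ≥ base, so the credit is £0. total £6,825 + £0 = £6,825
Callum (£285,750): Dependent Care Credit: base = 2 × £9,100 = £18,200. income exceeds £271,800 by £13,950, which is 56 full-or-partial £250 increments; reduction = 56 × £175 = £9,800, leaving £8,400. Retirement Saver's Credit: 5% of the £204,550 excess over £81,200 is £10,227.50 ≥ base, so the credit is £0. total £8,400 + £0 = £8,400
Difference: |£6,825 − £8,400| = £1,575.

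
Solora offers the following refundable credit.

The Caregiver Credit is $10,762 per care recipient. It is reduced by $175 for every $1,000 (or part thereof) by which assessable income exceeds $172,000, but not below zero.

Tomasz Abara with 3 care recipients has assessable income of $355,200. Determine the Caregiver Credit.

$86

Caregiver Credit: base = 3 × $10,762 = $32,286. income exceeds $172,000 by $183,200, which is 184 full-or-partial $1,000 increments; reduction = 184 × $175 = $32,200, leaving $86.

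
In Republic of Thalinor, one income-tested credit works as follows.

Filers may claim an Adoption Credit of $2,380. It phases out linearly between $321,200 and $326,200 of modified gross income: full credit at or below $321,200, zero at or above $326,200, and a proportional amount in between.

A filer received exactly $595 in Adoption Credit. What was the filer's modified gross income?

$595 is 595/2,380 of the full $2,380, so 1,785/2,380 of the $5,000 range has been used: income = $321,200 + $5,000 × 1,785/2,380 = $324,950.

$324,950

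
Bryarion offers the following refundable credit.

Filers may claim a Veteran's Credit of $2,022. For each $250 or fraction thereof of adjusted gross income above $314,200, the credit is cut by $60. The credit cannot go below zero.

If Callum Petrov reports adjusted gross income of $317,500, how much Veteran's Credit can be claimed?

Veteran's Credit: income exceeds $314,200 by $3,300, which is 14 full-or-partial $250 increments; reduction = 14 × $60 = $840, leaving $1,182.

$1,182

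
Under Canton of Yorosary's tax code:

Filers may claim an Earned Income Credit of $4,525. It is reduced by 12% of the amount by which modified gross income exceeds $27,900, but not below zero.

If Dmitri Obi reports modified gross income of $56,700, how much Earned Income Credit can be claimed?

Earned Income Credit: 12% of the $28,800 excess over $27,900 is $3,456; credit = $4,525 − $3,456 = $1,069.

$1,069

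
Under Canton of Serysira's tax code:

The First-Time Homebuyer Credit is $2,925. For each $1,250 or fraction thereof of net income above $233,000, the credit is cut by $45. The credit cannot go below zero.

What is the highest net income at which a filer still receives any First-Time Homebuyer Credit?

After 64 increments the reduction is 64 × $45 = $2,880, leaving $45; one more increment wipes it out. Increment 64 ends at excess 64 × $1,250 = $80,000, so the highest qualifying income is $233,000 + $80,000 = $313,000.

$313,000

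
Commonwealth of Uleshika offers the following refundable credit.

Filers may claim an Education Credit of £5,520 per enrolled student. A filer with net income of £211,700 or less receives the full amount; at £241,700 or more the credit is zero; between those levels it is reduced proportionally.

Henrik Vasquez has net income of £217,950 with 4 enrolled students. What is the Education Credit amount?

£17,480

Education Credit: base = 4 × £5,520 = £22,080. £217,950 is £6,250 into a £30,000 phase-out range, leaving 23,750/30,000 of the credit: £22,080 × 23,750/30,000 = £17,480.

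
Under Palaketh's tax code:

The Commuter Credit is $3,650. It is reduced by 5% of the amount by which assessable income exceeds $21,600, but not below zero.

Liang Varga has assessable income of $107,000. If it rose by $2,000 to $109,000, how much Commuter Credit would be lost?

At $107,000 — 5% of the $85,400 excess over $21,600 is $4,270 ≥ base, so the credit is $0.
At $109,000 — 5% of the $87,400 excess over $21,600 is $4,370 ≥ base, so the credit is $0.
Lost: $0 − $0 = $0.

$0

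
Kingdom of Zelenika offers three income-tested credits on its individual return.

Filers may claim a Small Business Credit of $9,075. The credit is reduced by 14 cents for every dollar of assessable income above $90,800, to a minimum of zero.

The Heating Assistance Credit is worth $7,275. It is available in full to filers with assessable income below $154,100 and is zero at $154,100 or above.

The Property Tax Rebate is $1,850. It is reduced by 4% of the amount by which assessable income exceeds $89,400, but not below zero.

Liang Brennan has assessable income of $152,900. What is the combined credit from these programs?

Small Business Credit: 14% of the $62,100 excess over $90,800 is $8,694; credit = $9,075 − $8,694 = $381.
Heating Assistance Credit: $152,900 is below the $154,100 cutoff, so the full $7,275 applies.
Property Tax Rebate: 4% of the $63,500 excess over $89,400 is $2,540 ≥ base, so the credit is $0.
Total: $381 + $7,275 + $0 = $7,656.

$7,656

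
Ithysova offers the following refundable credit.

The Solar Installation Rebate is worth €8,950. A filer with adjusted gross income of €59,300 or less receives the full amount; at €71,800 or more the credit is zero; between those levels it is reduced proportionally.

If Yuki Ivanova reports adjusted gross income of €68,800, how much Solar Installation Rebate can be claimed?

€2,148

Solar Installation Rebate: €68,800 is €9,500 into a €12,500 phase-out range, leaving 3,000/12,500 of the credit: €8,950 × 3,000/12,500 = €2,148.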